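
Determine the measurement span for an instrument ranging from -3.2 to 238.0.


Span = upper range - lower range.
Span = 238.0 - (-3.2)
Span = 241.2

241.2


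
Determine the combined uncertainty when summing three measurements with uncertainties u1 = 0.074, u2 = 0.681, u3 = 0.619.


For a sum of independent quantities, uc = sqrt(u1^2 + u2^2 + u3^2).
uc = sqrt(0.074^2 + 0.681^2 + 0.619^2)
uc = sqrt(0.005476 + 0.463761 + 0.383161)
uc = 0.9233

0.9233


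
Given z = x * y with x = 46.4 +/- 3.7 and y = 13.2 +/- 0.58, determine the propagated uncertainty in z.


For a product z = x*y, the relative uncertainty is:
uz/z = sqrt((ux/x)^2 + (uy/y)^2)
Relative uncertainties: ux/x = 3.7/46.4 = 0.079741
uy/y = 0.58/13.2 = 0.043939
z = 46.4 * 13.2 = 612.5
uz = 612.5 * sqrt(0.079741^2 + 0.043939^2) = 55.764

55.764


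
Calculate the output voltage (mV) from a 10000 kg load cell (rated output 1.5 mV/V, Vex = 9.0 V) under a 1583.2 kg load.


Vout = rated_output * Vex * (load / capacity).
Vout = 1.5 * 9.0 * (1583.2 / 10000)
Vout = 1.5 * 9.0 * 0.15832
Vout = 2.137 mV

2.137 mV


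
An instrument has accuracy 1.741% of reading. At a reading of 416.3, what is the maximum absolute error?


Absolute error = (accuracy% / 100) * reading.
Error = (1.741 / 100) * 416.3
Error = 0.01741 * 416.3
Error = 7.2478

7.2478


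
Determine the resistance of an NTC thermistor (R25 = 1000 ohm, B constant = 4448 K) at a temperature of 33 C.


NTC thermistor equation: Rt = R25 * exp(B * (1/T - 1/T25)).
T in Kelvin: 306.15 K, T25 = 298.15 K
1/T - 1/T25 = 1/306.15 - 1/298.15 = -8.764e-05
B * (1/T - 1/T25) = 4448 * -8.764e-05 = -0.3898
Rt = 1000 * exp(-0.3898) = 677.2 ohm

677.2 ohm


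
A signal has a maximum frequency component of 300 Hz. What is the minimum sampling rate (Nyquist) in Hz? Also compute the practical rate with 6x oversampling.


By Nyquist theorem, fs_min = 2 * fmax.
fs_min = 2 * 300 = 600 Hz
Practical rate = 6 * fs_min = 6 * 600 = 3600 Hz

fs_min = 600 Hz, fs_practical = 3600 Hz


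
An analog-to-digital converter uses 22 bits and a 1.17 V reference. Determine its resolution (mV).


The resolution (LSB) of an ADC is Vref / 2^n.
LSB = 1.17 / 2^22
LSB = 1.17 / 4194304
LSB = 2.8e-07 V = 0.00027895 mV

0.00027895 mV


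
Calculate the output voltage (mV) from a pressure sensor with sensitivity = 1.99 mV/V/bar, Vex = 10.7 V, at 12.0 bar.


Output = sensitivity * Vex * P.
Vout = 1.99 * 10.7 * 12.0
Vout = 21.293 * 12.0
Vout = 255.52 mV

255.52 mV


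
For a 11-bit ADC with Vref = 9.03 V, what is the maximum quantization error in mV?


The maximum quantization error is +/- LSB/2.
LSB = Vref / 2^n = 9.03 / 2048 = 0.00440918 V
Max error = LSB / 2 = 0.00440918 / 2 = 0.00220459 V
Max error = 2.2046 mV

2.2046 mV


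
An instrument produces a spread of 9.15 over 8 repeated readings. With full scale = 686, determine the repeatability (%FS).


Repeatability = (spread / full scale) * 100%.
R = (9.15 / 686) * 100
R = 1.334 %FS

1.334 %FS


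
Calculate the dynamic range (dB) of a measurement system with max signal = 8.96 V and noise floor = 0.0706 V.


Dynamic range = 20 * log10(Vmax / Vnoise).
DR = 20 * log10(8.96 / 0.0706)
DR = 20 * log10(126.91)
DR = 42.07 dB

42.07 dB


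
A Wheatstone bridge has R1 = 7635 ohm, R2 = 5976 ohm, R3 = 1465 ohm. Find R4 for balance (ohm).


At balance: R1*R4 = R2*R3, so R4 = R2*R3/R1.
R4 = 5976 * 1465 / 7635
R4 = 8754840 / 7635
R4 = 1146.67 ohm

1146.67 ohm


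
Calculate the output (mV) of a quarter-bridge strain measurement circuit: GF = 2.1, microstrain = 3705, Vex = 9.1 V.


Quarter bridge output: Vout = (GF * epsilon * Vex) / 4.
Vout = (2.1 * 3705e-6 * 9.1) / 4
Vout = 0.07080255 / 4 V
Vout = 0.01770064 V = 17.7006 mV

17.7006 mV


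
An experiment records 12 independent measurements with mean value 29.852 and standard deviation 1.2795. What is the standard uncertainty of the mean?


The standard uncertainty for Type A evaluation is u = s / sqrt(n).
u = 1.2795 / sqrt(12)
u = 1.2795 / 3.4641
u = 0.3694

0.3694


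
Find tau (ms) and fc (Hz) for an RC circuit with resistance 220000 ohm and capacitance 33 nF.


Time constant: tau = R * C.
tau = 220000 * 3.30e-08 = 0.00726 s
tau = 7.26 ms
Cutoff frequency: fc = 1 / (2*pi*R*C).
fc = 1 / (2*pi*0.00726) = 21.92 Hz

tau = 7.26 ms, fc = 21.92 Hz


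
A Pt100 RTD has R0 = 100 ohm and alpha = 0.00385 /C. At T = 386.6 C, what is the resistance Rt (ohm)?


The RTD equation: Rt = R0 * (1 + alpha * T).
Rt = 100 * (1 + 0.00385 * 386.6)
Rt = 100 * (1 + 1.48841)
Rt = 100 * 2.48841
Rt = 248.841 ohm

248.841 ohm


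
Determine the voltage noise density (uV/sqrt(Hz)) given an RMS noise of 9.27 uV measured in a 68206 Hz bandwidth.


Noise spectral density = Vrms / sqrt(BW).
NSD = 9.27 / sqrt(68206)
NSD = 9.27 / 261.1628
NSD = 0.0355 uV/sqrt(Hz)

0.0355 uV/sqrt(Hz)


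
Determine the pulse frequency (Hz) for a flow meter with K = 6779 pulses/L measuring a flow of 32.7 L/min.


Frequency = K * Q / 60 (converting L/min to L/s).
f = 6779 * 32.7 / 60
f = 221673.3 / 60
f = 3694.56 Hz

3694.56 Hz


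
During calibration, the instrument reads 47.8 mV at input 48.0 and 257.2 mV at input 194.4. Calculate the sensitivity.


Sensitivity = (y2 - y1) / (x2 - x1).
S = (257.2 - 47.8) / (194.4 - 48.0)
S = 209.4 / 146.4
S = 1.4303 mV/unit

1.4303 mV/unit


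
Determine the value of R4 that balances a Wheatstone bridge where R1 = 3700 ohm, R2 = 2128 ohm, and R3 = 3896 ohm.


At balance: R1*R4 = R2*R3, so R4 = R2*R3/R1.
R4 = 2128 * 3896 / 3700
R4 = 8290688 / 3700
R4 = 2240.73 ohm

2240.73 ohm


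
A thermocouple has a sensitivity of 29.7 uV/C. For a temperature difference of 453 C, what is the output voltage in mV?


The thermocouple output V = sensitivity * dT.
V = 29.7 uV/C * 453 C
V = 13454.1 uV
V = 13.454 mV

13.454 mV


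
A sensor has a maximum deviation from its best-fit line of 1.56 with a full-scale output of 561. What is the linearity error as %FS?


Linearity error = (max deviation / full scale) * 100%.
Linearity = (1.56 / 561) * 100
Linearity = 0.278 %FS

0.278 %FS


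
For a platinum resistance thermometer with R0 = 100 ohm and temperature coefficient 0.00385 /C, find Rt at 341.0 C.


The RTD equation: Rt = R0 * (1 + alpha * T).
Rt = 100 * (1 + 0.00385 * 341.0)
Rt = 100 * (1 + 1.31285)
Rt = 100 * 2.31285
Rt = 231.285 ohm

231.285 ohm


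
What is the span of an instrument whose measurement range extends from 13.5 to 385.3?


Span = upper range - lower range.
Span = 385.3 - (13.5)
Span = 371.8

371.8


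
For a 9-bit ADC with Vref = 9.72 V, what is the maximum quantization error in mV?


The maximum quantization error is +/- LSB/2.
LSB = Vref / 2^n = 9.72 / 512 = 0.01898438 V
Max error = LSB / 2 = 0.01898438 / 2 = 0.00949219 V
Max error = 9.4922 mV

9.4922 mV


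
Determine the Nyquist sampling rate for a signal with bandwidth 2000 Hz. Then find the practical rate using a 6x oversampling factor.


By Nyquist theorem, fs_min = 2 * fmax.
fs_min = 2 * 2000 = 4000 Hz
Practical rate = 6 * fs_min = 6 * 4000 = 24000 Hz

fs_min = 4000 Hz, fs_practical = 24000 Hz


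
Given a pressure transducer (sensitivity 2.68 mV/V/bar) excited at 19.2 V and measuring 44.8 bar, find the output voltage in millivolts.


Output = sensitivity * Vex * P.
Vout = 2.68 * 19.2 * 44.8
Vout = 51.456 * 44.8
Vout = 2305.23 mV

2305.23 mV


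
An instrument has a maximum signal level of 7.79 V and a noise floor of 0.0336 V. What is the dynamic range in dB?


Dynamic range = 20 * log10(Vmax / Vnoise).
DR = 20 * log10(7.79 / 0.0336)
DR = 20 * log10(231.85)
DR = 47.3 dB

47.3 dB


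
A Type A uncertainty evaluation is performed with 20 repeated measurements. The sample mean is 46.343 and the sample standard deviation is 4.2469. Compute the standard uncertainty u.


The standard uncertainty for Type A evaluation is u = s / sqrt(n).
u = 4.2469 / sqrt(20)
u = 4.2469 / 4.4721
u = 0.9496

0.9496


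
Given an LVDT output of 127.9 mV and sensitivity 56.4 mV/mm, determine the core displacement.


Displacement = Vout / sensitivity.
d = 127.9 / 56.4
d = 2.268 mm

2.268 mm


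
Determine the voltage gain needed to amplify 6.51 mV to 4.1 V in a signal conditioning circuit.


Gain = Vout / Vin (converting to same units).
G = 4.1 V / 6.51 mV
G = 4100.0 mV / 6.51 mV
G = 629.8

629.8


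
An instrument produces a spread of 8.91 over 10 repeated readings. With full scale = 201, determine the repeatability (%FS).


Repeatability = (spread / full scale) * 100%.
R = (8.91 / 201) * 100
R = 4.433 %FS

4.433 %FS


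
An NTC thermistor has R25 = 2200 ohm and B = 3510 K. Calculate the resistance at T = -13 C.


NTC thermistor equation: Rt = R25 * exp(B * (1/T - 1/T25)).
T in Kelvin: 260.15 K, T25 = 298.15 K
1/T - 1/T25 = 1/260.15 - 1/298.15 = 0.00048992
B * (1/T - 1/T25) = 3510 * 0.00048992 = 1.7196
Rt = 2200 * exp(1.7196) = 12281.3 ohm

12281.3 ohm


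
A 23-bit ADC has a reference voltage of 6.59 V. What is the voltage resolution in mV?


The resolution (LSB) of an ADC is Vref / 2^n.
LSB = 6.59 / 2^23
LSB = 6.59 / 8388608
LSB = 7.9e-07 V = 0.00078559 mV

0.00078559 mV


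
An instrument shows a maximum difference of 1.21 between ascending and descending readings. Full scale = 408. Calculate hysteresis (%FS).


Hysteresis = (max difference / full scale) * 100%.
H = (1.21 / 408) * 100
H = 0.297 %FS

0.297 %FS


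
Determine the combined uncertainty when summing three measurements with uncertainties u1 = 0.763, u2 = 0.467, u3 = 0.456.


For a sum of independent quantities, uc = sqrt(u1^2 + u2^2 + u3^2).
uc = sqrt(0.763^2 + 0.467^2 + 0.456^2)
uc = sqrt(0.582169 + 0.218089 + 0.207936)
uc = 1.0041

1.0041


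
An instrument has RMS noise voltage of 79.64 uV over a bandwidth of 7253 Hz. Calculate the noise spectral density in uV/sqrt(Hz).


Noise spectral density = Vrms / sqrt(BW).
NSD = 79.64 / sqrt(7253)
NSD = 79.64 / 85.1645
NSD = 0.9351 uV/sqrt(Hz)

0.9351 uV/sqrt(Hz)


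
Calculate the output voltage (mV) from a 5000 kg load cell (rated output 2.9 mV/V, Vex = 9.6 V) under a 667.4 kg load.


Vout = rated_output * Vex * (load / capacity).
Vout = 2.9 * 9.6 * (667.4 / 5000)
Vout = 2.9 * 9.6 * 0.13348
Vout = 3.716 mV

3.716 mV


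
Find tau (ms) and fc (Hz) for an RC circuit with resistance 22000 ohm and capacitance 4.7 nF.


Time constant: tau = R * C.
tau = 22000 * 4.70e-09 = 0.0001034 s
tau = 0.1034 ms
Cutoff frequency: fc = 1 / (2*pi*R*C).
fc = 1 / (2*pi*0.0001034) = 1539.22 Hz

tau = 0.1034 ms, fc = 1539.22 Hz


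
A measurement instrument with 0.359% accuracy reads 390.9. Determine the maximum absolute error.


Absolute error = (accuracy% / 100) * reading.
Error = (0.359 / 100) * 390.9
Error = 0.00359 * 390.9
Error = 1.4033

1.4033


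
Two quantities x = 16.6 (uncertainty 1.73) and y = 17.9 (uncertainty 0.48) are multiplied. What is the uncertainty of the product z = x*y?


For a product z = x*y, the relative uncertainty is:
uz/z = sqrt((ux/x)^2 + (uy/y)^2)
Relative uncertainties: ux/x = 1.73/16.6 = 0.104217
uy/y = 0.48/17.9 = 0.026816
z = 16.6 * 17.9 = 297.1
uz = 297.1 * sqrt(0.104217^2 + 0.026816^2) = 31.976

31.976


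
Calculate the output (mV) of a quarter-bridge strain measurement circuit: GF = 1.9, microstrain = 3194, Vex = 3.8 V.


Quarter bridge output: Vout = (GF * epsilon * Vex) / 4.
Vout = (1.9 * 3194e-6 * 3.8) / 4
Vout = 0.02306068 / 4 V
Vout = 0.00576517 V = 5.7652 mV

5.7652 mV


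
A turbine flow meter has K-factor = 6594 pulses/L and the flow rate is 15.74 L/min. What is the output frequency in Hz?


Frequency = K * Q / 60 (converting L/min to L/s).
f = 6594 * 15.74 / 60
f = 103789.56 / 60
f = 1729.83 Hz

1729.83 Hz


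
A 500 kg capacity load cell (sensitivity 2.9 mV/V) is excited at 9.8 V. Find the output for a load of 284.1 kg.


Vout = rated_output * Vex * (load / capacity).
Vout = 2.9 * 9.8 * (284.1 / 500)
Vout = 2.9 * 9.8 * 0.5682
Vout = 16.148 mV

16.148 mV


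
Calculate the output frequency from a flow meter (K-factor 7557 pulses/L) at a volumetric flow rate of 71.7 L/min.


Frequency = K * Q / 60 (converting L/min to L/s).
f = 7557 * 71.7 / 60
f = 541836.9 / 60
f = 9030.61 Hz

9030.61 Hz


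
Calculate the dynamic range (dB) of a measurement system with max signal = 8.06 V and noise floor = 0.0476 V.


Dynamic range = 20 * log10(Vmax / Vnoise).
DR = 20 * log10(8.06 / 0.0476)
DR = 20 * log10(169.33)
DR = 44.57 dB

44.57 dB


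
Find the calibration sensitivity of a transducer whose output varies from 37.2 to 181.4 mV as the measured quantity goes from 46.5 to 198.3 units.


Sensitivity = (y2 - y1) / (x2 - x1).
S = (181.4 - 37.2) / (198.3 - 46.5)
S = 144.2 / 151.8
S = 0.9499 mV/unit

0.9499 mV/unit


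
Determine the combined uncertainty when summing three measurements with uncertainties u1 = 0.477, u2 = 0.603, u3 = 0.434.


For a sum of independent quantities, uc = sqrt(u1^2 + u2^2 + u3^2).
uc = sqrt(0.477^2 + 0.603^2 + 0.434^2)
uc = sqrt(0.227529 + 0.363609 + 0.188356)
uc = 0.8829

0.8829


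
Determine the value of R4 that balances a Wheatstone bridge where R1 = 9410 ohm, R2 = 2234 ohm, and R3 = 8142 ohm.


At balance: R1*R4 = R2*R3, so R4 = R2*R3/R1.
R4 = 2234 * 8142 / 9410
R4 = 18189228 / 9410
R4 = 1932.97 ohm

1932.97 ohm


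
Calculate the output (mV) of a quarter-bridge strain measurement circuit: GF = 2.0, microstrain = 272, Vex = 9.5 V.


Quarter bridge output: Vout = (GF * epsilon * Vex) / 4.
Vout = (2.0 * 272e-6 * 9.5) / 4
Vout = 0.005168 / 4 V
Vout = 0.001292 V = 1.292 mV

1.292 mV


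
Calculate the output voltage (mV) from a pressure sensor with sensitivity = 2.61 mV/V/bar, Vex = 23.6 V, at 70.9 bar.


Output = sensitivity * Vex * P.
Vout = 2.61 * 23.6 * 70.9
Vout = 61.596 * 70.9
Vout = 4367.16 mV

4367.16 mV


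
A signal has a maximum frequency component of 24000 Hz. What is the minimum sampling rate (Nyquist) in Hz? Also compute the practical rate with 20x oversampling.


By Nyquist theorem, fs_min = 2 * fmax.
fs_min = 2 * 24000 = 48000 Hz
Practical rate = 20 * fs_min = 20 * 48000 = 960000 Hz

fs_min = 48000 Hz, fs_practical = 960000 Hz


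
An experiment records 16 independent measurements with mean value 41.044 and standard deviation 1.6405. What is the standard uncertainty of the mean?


The standard uncertainty for Type A evaluation is u = s / sqrt(n).
u = 1.6405 / sqrt(16)
u = 1.6405 / 4.0
u = 0.4101

0.4101


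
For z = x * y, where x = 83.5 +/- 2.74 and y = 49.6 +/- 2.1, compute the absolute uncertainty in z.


For a product z = x*y, the relative uncertainty is:
uz/z = sqrt((ux/x)^2 + (uy/y)^2)
Relative uncertainties: ux/x = 2.74/83.5 = 0.032814
uy/y = 2.1/49.6 = 0.042339
z = 83.5 * 49.6 = 4141.6
uz = 4141.6 * sqrt(0.032814^2 + 0.042339^2) = 221.85

221.85


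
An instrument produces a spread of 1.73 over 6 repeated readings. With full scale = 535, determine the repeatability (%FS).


Repeatability = (spread / full scale) * 100%.
R = (1.73 / 535) * 100
R = 0.323 %FS

0.323 %FS


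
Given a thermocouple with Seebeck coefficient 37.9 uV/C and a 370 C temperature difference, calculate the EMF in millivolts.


The thermocouple output V = sensitivity * dT.
V = 37.9 uV/C * 370 C
V = 14023.0 uV
V = 14.023 mV

14.023 mV


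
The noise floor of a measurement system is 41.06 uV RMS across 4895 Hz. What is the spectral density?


Noise spectral density = Vrms / sqrt(BW).
NSD = 41.06 / sqrt(4895)
NSD = 41.06 / 69.9643
NSD = 0.5869 uV/sqrt(Hz)

0.5869 uV/sqrt(Hz)


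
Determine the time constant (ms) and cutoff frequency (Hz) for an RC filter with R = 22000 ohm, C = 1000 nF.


Time constant: tau = R * C.
tau = 22000 * 1.00e-06 = 0.022 s
tau = 22.0 ms
Cutoff frequency: fc = 1 / (2*pi*R*C).
fc = 1 / (2*pi*0.022) = 7.23 Hz

tau = 22.0 ms, fc = 7.23 Hz


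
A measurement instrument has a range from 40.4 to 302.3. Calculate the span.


Span = upper range - lower range.
Span = 302.3 - (40.4)
Span = 261.9

261.9


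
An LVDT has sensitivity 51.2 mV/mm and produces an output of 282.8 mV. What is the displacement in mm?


Displacement = Vout / sensitivity.
d = 282.8 / 51.2
d = 5.523 mm

5.523 mm


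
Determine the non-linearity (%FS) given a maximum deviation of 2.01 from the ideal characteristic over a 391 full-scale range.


Linearity error = (max deviation / full scale) * 100%.
Linearity = (2.01 / 391) * 100
Linearity = 0.514 %FS

0.514 %FS


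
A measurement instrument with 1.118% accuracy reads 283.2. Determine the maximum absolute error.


Absolute error = (accuracy% / 100) * reading.
Error = (1.118 / 100) * 283.2
Error = 0.01118 * 283.2
Error = 3.1662

3.1662


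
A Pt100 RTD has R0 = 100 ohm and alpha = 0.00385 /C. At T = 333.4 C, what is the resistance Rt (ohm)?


The RTD equation: Rt = R0 * (1 + alpha * T).
Rt = 100 * (1 + 0.00385 * 333.4)
Rt = 100 * (1 + 1.28359)
Rt = 100 * 2.28359
Rt = 228.359 ohm

228.359 ohm


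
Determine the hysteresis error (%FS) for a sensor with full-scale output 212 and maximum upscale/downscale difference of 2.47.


Hysteresis = (max difference / full scale) * 100%.
H = (2.47 / 212) * 100
H = 1.165 %FS

1.165 %FS


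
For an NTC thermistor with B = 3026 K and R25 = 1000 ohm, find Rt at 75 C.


NTC thermistor equation: Rt = R25 * exp(B * (1/T - 1/T25)).
T in Kelvin: 348.15 K, T25 = 298.15 K
1/T - 1/T25 = 1/348.15 - 1/298.15 = -0.00048169
B * (1/T - 1/T25) = 3026 * -0.00048169 = -1.4576
Rt = 1000 * exp(-1.4576) = 232.8 ohm

232.8 ohm


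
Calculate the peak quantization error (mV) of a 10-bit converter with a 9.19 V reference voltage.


The maximum quantization error is +/- LSB/2.
LSB = Vref / 2^n = 9.19 / 1024 = 0.00897461 V
Max error = LSB / 2 = 0.00897461 / 2 = 0.0044873 V
Max error = 4.4873 mV

4.4873 mV


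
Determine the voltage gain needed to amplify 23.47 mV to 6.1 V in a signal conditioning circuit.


Gain = Vout / Vin (converting to same units).
G = 6.1 V / 23.47 mV
G = 6100.0 mV / 23.47 mV
G = 259.91

259.91


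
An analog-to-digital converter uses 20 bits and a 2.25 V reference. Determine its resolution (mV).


The resolution (LSB) of an ADC is Vref / 2^n.
LSB = 2.25 / 2^20
LSB = 2.25 / 1048576
LSB = 2.15e-06 V = 0.00214577 mV

0.00214577 mV


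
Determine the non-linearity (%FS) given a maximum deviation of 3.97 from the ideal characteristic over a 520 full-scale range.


Linearity error = (max deviation / full scale) * 100%.
Linearity = (3.97 / 520) * 100
Linearity = 0.763 %FS

0.763 %FS


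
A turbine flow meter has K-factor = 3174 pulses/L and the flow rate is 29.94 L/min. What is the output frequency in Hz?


Frequency = K * Q / 60 (converting L/min to L/s).
f = 3174 * 29.94 / 60
f = 95029.56 / 60
f = 1583.83 Hz

1583.83 Hz


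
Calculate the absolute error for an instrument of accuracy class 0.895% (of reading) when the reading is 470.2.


Absolute error = (accuracy% / 100) * reading.
Error = (0.895 / 100) * 470.2
Error = 0.00895 * 470.2
Error = 4.2083

4.2083


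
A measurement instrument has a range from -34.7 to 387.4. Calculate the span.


Span = upper range - lower range.
Span = 387.4 - (-34.7)
Span = 422.1

422.1


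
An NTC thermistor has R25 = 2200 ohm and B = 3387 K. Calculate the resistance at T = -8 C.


NTC thermistor equation: Rt = R25 * exp(B * (1/T - 1/T25)).
T in Kelvin: 265.15 K, T25 = 298.15 K
1/T - 1/T25 = 1/265.15 - 1/298.15 = 0.00041743
B * (1/T - 1/T25) = 3387 * 0.00041743 = 1.4138
Rt = 2200 * exp(1.4138) = 9045.8 ohm

9045.8 ohm


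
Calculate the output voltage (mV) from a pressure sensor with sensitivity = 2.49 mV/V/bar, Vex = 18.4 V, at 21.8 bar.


Output = sensitivity * Vex * P.
Vout = 2.49 * 18.4 * 21.8
Vout = 45.816 * 21.8
Vout = 998.79 mV

998.79 mV


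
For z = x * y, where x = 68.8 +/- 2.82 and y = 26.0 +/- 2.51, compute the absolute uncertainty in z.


For a product z = x*y, the relative uncertainty is:
uz/z = sqrt((ux/x)^2 + (uy/y)^2)
Relative uncertainties: ux/x = 2.82/68.8 = 0.040988
uy/y = 2.51/26.0 = 0.096538
z = 68.8 * 26.0 = 1788.8
uz = 1788.8 * sqrt(0.040988^2 + 0.096538^2) = 187.609

187.609


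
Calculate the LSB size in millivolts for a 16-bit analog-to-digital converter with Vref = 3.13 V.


The resolution (LSB) of an ADC is Vref / 2^n.
LSB = 3.13 / 2^16
LSB = 3.13 / 65536
LSB = 4.776e-05 V = 0.04776001 mV

0.04776001 mV


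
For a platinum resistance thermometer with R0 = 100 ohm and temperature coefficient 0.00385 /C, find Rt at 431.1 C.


The RTD equation: Rt = R0 * (1 + alpha * T).
Rt = 100 * (1 + 0.00385 * 431.1)
Rt = 100 * (1 + 1.659735)
Rt = 100 * 2.659735
Rt = 265.974 ohm

265.974 ohm


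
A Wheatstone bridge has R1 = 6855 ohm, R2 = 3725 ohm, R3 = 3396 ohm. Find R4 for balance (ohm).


At balance: R1*R4 = R2*R3, so R4 = R2*R3/R1.
R4 = 3725 * 3396 / 6855
R4 = 12650100 / 6855
R4 = 1845.38 ohm

1845.38 ohm


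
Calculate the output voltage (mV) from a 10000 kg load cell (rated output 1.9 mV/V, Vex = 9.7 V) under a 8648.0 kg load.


Vout = rated_output * Vex * (load / capacity).
Vout = 1.9 * 9.7 * (8648.0 / 10000)
Vout = 1.9 * 9.7 * 0.8648
Vout = 15.938 mV

15.938 mV


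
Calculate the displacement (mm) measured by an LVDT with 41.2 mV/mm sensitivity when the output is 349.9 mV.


Displacement = Vout / sensitivity.
d = 349.9 / 41.2
d = 8.493 mm

8.493 mm


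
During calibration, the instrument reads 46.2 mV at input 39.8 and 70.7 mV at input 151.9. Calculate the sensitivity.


Sensitivity = (y2 - y1) / (x2 - x1).
S = (70.7 - 46.2) / (151.9 - 39.8)
S = 24.5 / 112.1
S = 0.2186 mV/unit

0.2186 mV/unit


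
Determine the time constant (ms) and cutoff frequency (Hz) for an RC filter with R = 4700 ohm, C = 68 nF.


Time constant: tau = R * C.
tau = 4700 * 6.80e-08 = 0.0003196 s
tau = 0.3196 ms
Cutoff frequency: fc = 1 / (2*pi*R*C).
fc = 1 / (2*pi*0.0003196) = 497.98 Hz

tau = 0.3196 ms, fc = 497.98 Hz


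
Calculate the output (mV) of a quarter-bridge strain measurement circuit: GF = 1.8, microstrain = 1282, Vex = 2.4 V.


Quarter bridge output: Vout = (GF * epsilon * Vex) / 4.
Vout = (1.8 * 1282e-6 * 2.4) / 4
Vout = 0.00553824 / 4 V
Vout = 0.00138456 V = 1.3846 mV

1.3846 mV


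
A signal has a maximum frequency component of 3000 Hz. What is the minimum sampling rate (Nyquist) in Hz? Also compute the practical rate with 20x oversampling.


By Nyquist theorem, fs_min = 2 * fmax.
fs_min = 2 * 3000 = 6000 Hz
Practical rate = 20 * fs_min = 20 * 6000 = 120000 Hz

fs_min = 6000 Hz, fs_practical = 120000 Hz


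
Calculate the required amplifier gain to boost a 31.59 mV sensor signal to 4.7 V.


Gain = Vout / Vin (converting to same units).
G = 4.7 V / 31.59 mV
G = 4700.0 mV / 31.59 mV
G = 148.78

148.78


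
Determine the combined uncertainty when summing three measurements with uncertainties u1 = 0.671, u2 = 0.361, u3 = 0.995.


For a sum of independent quantities, uc = sqrt(u1^2 + u2^2 + u3^2).
uc = sqrt(0.671^2 + 0.361^2 + 0.995^2)
uc = sqrt(0.450241 + 0.130321 + 0.990025)
uc = 1.2532

1.2532


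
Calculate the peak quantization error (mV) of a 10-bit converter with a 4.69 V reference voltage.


The maximum quantization error is +/- LSB/2.
LSB = Vref / 2^n = 4.69 / 1024 = 0.00458008 V
Max error = LSB / 2 = 0.00458008 / 2 = 0.00229004 V
Max error = 2.29 mV

2.29 mV


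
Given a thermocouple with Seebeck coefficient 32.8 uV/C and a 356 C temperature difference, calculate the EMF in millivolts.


The thermocouple output V = sensitivity * dT.
V = 32.8 uV/C * 356 C
V = 11676.8 uV
V = 11.677 mV

11.677 mV


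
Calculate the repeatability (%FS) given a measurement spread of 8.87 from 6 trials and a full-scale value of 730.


Repeatability = (spread / full scale) * 100%.
R = (8.87 / 730) * 100
R = 1.215 %FS

1.215 %FS


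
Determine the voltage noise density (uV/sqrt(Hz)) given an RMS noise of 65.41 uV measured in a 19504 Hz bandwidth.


Noise spectral density = Vrms / sqrt(BW).
NSD = 65.41 / sqrt(19504)
NSD = 65.41 / 139.6567
NSD = 0.4684 uV/sqrt(Hz)

0.4684 uV/sqrt(Hz)


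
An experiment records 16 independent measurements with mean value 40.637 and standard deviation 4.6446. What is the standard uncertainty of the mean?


The standard uncertainty for Type A evaluation is u = s / sqrt(n).
u = 4.6446 / sqrt(16)
u = 4.6446 / 4.0
u = 1.1611

1.1611


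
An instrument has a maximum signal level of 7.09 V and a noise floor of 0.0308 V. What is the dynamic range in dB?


Dynamic range = 20 * log10(Vmax / Vnoise).
DR = 20 * log10(7.09 / 0.0308)
DR = 20 * log10(230.19)
DR = 47.24 dB

47.24 dB


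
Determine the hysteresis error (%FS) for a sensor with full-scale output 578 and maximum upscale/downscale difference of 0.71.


Hysteresis = (max difference / full scale) * 100%.
H = (0.71 / 578) * 100
H = 0.123 %FS

0.123 %FS


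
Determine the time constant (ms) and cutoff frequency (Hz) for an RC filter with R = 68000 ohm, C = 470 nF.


Time constant: tau = R * C.
tau = 68000 * 4.70e-07 = 0.03196 s
tau = 31.96 ms
Cutoff frequency: fc = 1 / (2*pi*R*C).
fc = 1 / (2*pi*0.03196) = 4.98 Hz

tau = 31.96 ms, fc = 4.98 Hz


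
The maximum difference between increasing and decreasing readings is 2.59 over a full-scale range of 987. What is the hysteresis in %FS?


Hysteresis = (max difference / full scale) * 100%.
H = (2.59 / 987) * 100
H = 0.262 %FS

0.262 %FS


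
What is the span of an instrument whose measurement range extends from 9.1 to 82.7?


Span = upper range - lower range.
Span = 82.7 - (9.1)
Span = 73.6

73.6


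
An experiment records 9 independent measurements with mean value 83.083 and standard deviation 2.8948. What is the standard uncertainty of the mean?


The standard uncertainty for Type A evaluation is u = s / sqrt(n).
u = 2.8948 / sqrt(9)
u = 2.8948 / 3.0
u = 0.9649

0.9649


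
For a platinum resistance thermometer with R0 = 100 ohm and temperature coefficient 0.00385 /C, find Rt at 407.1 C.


The RTD equation: Rt = R0 * (1 + alpha * T).
Rt = 100 * (1 + 0.00385 * 407.1)
Rt = 100 * (1 + 1.567335)
Rt = 100 * 2.567335
Rt = 256.733 ohm

256.733 ohm


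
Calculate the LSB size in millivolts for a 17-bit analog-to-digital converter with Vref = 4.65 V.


The resolution (LSB) of an ADC is Vref / 2^n.
LSB = 4.65 / 2^17
LSB = 4.65 / 131072
LSB = 3.548e-05 V = 0.03547668 mV

0.03547668 mV


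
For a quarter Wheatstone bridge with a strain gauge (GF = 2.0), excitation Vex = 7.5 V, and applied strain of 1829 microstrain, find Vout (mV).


Quarter bridge output: Vout = (GF * epsilon * Vex) / 4.
Vout = (2.0 * 1829e-6 * 7.5) / 4
Vout = 0.027435 / 4 V
Vout = 0.00685875 V = 6.8587 mV

6.8587 mV


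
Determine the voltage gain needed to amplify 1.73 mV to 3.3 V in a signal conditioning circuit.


Gain = Vout / Vin (converting to same units).
G = 3.3 V / 1.73 mV
G = 3300.0 mV / 1.73 mV
G = 1907.51

1907.51


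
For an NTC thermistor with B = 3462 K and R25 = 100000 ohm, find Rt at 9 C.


NTC thermistor equation: Rt = R25 * exp(B * (1/T - 1/T25)).
T in Kelvin: 282.15 K, T25 = 298.15 K
1/T - 1/T25 = 1/282.15 - 1/298.15 = 0.0001902
B * (1/T - 1/T25) = 3462 * 0.0001902 = 0.6585
Rt = 100000 * exp(0.6585) = 193182.3 ohm

193182.3 ohm


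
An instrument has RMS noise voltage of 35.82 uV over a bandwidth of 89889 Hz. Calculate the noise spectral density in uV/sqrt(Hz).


Noise spectral density = Vrms / sqrt(BW).
NSD = 35.82 / sqrt(89889)
NSD = 35.82 / 299.8149
NSD = 0.1195 uV/sqrt(Hz)

0.1195 uV/sqrt(Hz)


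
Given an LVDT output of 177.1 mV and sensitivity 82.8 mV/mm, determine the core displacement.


Displacement = Vout / sensitivity.
d = 177.1 / 82.8
d = 2.139 mm

2.139 mm


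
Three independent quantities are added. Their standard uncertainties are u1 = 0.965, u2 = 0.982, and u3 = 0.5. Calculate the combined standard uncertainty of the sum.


For a sum of independent quantities, uc = sqrt(u1^2 + u2^2 + u3^2).
uc = sqrt(0.965^2 + 0.982^2 + 0.5^2)
uc = sqrt(0.931225 + 0.964324 + 0.25)
uc = 1.4648

1.4648


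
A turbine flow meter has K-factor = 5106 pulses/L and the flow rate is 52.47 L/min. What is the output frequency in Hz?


Frequency = K * Q / 60 (converting L/min to L/s).
f = 5106 * 52.47 / 60
f = 267911.82 / 60
f = 4465.2 Hz

4465.2 Hz


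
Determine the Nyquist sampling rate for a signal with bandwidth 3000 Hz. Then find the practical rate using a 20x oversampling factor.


By Nyquist theorem, fs_min = 2 * fmax.
fs_min = 2 * 3000 = 6000 Hz
Practical rate = 20 * fs_min = 20 * 6000 = 120000 Hz

fs_min = 6000 Hz, fs_practical = 120000 Hz


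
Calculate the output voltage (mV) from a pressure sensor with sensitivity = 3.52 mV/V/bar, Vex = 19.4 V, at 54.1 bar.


Output = sensitivity * Vex * P.
Vout = 3.52 * 19.4 * 54.1
Vout = 68.288 * 54.1
Vout = 3694.38 mV

3694.38 mV


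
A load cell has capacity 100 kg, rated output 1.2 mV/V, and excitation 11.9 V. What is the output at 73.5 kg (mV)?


Vout = rated_output * Vex * (load / capacity).
Vout = 1.2 * 11.9 * (73.5 / 100)
Vout = 1.2 * 11.9 * 0.735
Vout = 10.496 mV

10.496 mV


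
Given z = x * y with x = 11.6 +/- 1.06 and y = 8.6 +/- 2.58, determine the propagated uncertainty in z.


For a product z = x*y, the relative uncertainty is:
uz/z = sqrt((ux/x)^2 + (uy/y)^2)
Relative uncertainties: ux/x = 1.06/11.6 = 0.091379
uy/y = 2.58/8.6 = 0.3
z = 11.6 * 8.6 = 99.8
uz = 99.8 * sqrt(0.091379^2 + 0.3^2) = 31.286

31.286


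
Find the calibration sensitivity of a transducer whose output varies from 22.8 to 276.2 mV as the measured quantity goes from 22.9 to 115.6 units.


Sensitivity = (y2 - y1) / (x2 - x1).
S = (276.2 - 22.8) / (115.6 - 22.9)
S = 253.4 / 92.7
S = 2.7335 mV/unit

2.7335 mV/unit


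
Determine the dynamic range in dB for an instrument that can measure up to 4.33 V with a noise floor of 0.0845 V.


Dynamic range = 20 * log10(Vmax / Vnoise).
DR = 20 * log10(4.33 / 0.0845)
DR = 20 * log10(51.24)
DR = 34.19 dB

34.19 dB


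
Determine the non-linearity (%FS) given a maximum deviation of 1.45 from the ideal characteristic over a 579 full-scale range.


Linearity error = (max deviation / full scale) * 100%.
Linearity = (1.45 / 579) * 100
Linearity = 0.25 %FS

0.25 %FS


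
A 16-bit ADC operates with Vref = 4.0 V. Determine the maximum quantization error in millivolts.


The maximum quantization error is +/- LSB/2.
LSB = Vref / 2^n = 4.0 / 65536 = 6.104e-05 V
Max error = LSB / 2 = 6.104e-05 / 2 = 3.052e-05 V
Max error = 0.0305 mV

0.0305 mV


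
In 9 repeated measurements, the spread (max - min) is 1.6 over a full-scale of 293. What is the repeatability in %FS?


Repeatability = (spread / full scale) * 100%.
R = (1.6 / 293) * 100
R = 0.546 %FS

0.546 %FS


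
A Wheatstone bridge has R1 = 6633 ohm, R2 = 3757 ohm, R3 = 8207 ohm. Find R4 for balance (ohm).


At balance: R1*R4 = R2*R3, so R4 = R2*R3/R1.
R4 = 3757 * 8207 / 6633
R4 = 30833699 / 6633
R4 = 4648.53 ohm

4648.53 ohm


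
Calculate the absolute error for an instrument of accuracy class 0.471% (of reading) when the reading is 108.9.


Absolute error = (accuracy% / 100) * reading.
Error = (0.471 / 100) * 108.9
Error = 0.00471 * 108.9
Error = 0.5129

0.5129


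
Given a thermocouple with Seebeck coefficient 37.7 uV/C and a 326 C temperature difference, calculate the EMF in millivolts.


The thermocouple output V = sensitivity * dT.
V = 37.7 uV/C * 326 C
V = 12290.2 uV
V = 12.29 mV

12.29 mV


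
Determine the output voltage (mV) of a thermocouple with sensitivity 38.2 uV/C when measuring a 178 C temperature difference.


The thermocouple output V = sensitivity * dT.
V = 38.2 uV/C * 178 C
V = 6799.6 uV
V = 6.8 mV

6.8 mV


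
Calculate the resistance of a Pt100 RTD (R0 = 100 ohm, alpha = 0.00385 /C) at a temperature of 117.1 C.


The RTD equation: Rt = R0 * (1 + alpha * T).
Rt = 100 * (1 + 0.00385 * 117.1)
Rt = 100 * (1 + 0.450835)
Rt = 100 * 1.450835
Rt = 145.084 ohm

145.084 ohm


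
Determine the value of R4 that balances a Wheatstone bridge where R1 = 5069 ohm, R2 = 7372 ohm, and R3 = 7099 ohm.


At balance: R1*R4 = R2*R3, so R4 = R2*R3/R1.
R4 = 7372 * 7099 / 5069
R4 = 52333828 / 5069
R4 = 10324.29 ohm

10324.29 ohm


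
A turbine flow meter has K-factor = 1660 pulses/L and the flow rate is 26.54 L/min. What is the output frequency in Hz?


Frequency = K * Q / 60 (converting L/min to L/s).
f = 1660 * 26.54 / 60
f = 44056.4 / 60
f = 734.27 Hz

734.27 Hz


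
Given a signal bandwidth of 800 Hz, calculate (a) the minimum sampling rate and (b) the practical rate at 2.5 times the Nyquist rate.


By Nyquist theorem, fs_min = 2 * fmax.
fs_min = 2 * 800 = 1600 Hz
Practical rate = 2.5 * fs_min = 2.5 * 1600 = 4000 Hz

fs_min = 1600 Hz, fs_practical = 4000 Hz


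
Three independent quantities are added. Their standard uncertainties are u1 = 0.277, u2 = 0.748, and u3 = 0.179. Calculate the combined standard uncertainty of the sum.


For a sum of independent quantities, uc = sqrt(u1^2 + u2^2 + u3^2).
uc = sqrt(0.277^2 + 0.748^2 + 0.179^2)
uc = sqrt(0.076729 + 0.559504 + 0.032041)
uc = 0.8175

0.8175


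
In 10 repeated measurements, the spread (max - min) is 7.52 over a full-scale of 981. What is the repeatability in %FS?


Repeatability = (spread / full scale) * 100%.
R = (7.52 / 981) * 100
R = 0.767 %FS

0.767 %FS


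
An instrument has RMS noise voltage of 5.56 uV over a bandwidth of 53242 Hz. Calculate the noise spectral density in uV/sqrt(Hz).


Noise spectral density = Vrms / sqrt(BW).
NSD = 5.56 / sqrt(53242)
NSD = 5.56 / 230.7423
NSD = 0.0241 uV/sqrt(Hz)

0.0241 uV/sqrt(Hz)


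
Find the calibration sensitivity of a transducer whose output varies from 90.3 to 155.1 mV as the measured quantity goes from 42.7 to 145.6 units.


Sensitivity = (y2 - y1) / (x2 - x1).
S = (155.1 - 90.3) / (145.6 - 42.7)
S = 64.8 / 102.9
S = 0.6297 mV/unit

0.6297 mV/unit


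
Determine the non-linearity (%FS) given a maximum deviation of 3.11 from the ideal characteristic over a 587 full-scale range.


Linearity error = (max deviation / full scale) * 100%.
Linearity = (3.11 / 587) * 100
Linearity = 0.53 %FS

0.53 %FS


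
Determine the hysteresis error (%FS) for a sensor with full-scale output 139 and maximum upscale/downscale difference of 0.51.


Hysteresis = (max difference / full scale) * 100%.
H = (0.51 / 139) * 100
H = 0.367 %FS

0.367 %FS


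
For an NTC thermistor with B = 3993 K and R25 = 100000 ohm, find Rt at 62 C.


NTC thermistor equation: Rt = R25 * exp(B * (1/T - 1/T25)).
T in Kelvin: 335.15 K, T25 = 298.15 K
1/T - 1/T25 = 1/335.15 - 1/298.15 = -0.00037028
B * (1/T - 1/T25) = 3993 * -0.00037028 = -1.4785
Rt = 100000 * exp(-1.4785) = 22797.5 ohm

22797.5 ohm


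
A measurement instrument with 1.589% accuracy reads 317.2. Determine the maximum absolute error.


Absolute error = (accuracy% / 100) * reading.
Error = (1.589 / 100) * 317.2
Error = 0.01589 * 317.2
Error = 5.0403

5.0403


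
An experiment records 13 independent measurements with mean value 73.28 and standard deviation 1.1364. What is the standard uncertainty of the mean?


The standard uncertainty for Type A evaluation is u = s / sqrt(n).
u = 1.1364 / sqrt(13)
u = 1.1364 / 3.6056
u = 0.3152

0.3152


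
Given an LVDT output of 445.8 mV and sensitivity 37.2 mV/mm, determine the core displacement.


Displacement = Vout / sensitivity.
d = 445.8 / 37.2
d = 11.984 mm

11.984 mm


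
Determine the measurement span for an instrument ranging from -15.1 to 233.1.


Span = upper range - lower range.
Span = 233.1 - (-15.1)
Span = 248.2

248.2


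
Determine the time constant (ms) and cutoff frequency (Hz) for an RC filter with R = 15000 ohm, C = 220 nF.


Time constant: tau = R * C.
tau = 15000 * 2.20e-07 = 0.0033 s
tau = 3.3 ms
Cutoff frequency: fc = 1 / (2*pi*R*C).
fc = 1 / (2*pi*0.0033) = 48.23 Hz

tau = 3.3 ms, fc = 48.23 Hz


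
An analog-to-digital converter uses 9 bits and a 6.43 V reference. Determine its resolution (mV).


The resolution (LSB) of an ADC is Vref / 2^n.
LSB = 6.43 / 2^9
LSB = 6.43 / 512
LSB = 0.01255859 V = 12.55859375 mV

12.55859375 mV


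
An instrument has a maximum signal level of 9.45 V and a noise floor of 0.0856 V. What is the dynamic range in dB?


Dynamic range = 20 * log10(Vmax / Vnoise).
DR = 20 * log10(9.45 / 0.0856)
DR = 20 * log10(110.4)
DR = 40.86 dB

40.86 dB


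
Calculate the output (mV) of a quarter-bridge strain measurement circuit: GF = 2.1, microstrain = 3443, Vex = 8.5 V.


Quarter bridge output: Vout = (GF * epsilon * Vex) / 4.
Vout = (2.1 * 3443e-6 * 8.5) / 4
Vout = 0.06145755 / 4 V
Vout = 0.01536439 V = 15.3644 mV

15.3644 mV


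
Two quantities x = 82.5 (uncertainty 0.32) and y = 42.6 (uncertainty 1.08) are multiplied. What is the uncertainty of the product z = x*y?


For a product z = x*y, the relative uncertainty is:
uz/z = sqrt((ux/x)^2 + (uy/y)^2)
Relative uncertainties: ux/x = 0.32/82.5 = 0.003879
uy/y = 1.08/42.6 = 0.025352
z = 82.5 * 42.6 = 3514.5
uz = 3514.5 * sqrt(0.003879^2 + 0.025352^2) = 90.137

90.137


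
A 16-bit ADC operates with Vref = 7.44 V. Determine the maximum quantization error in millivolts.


The maximum quantization error is +/- LSB/2.
LSB = Vref / 2^n = 7.44 / 65536 = 0.00011353 V
Max error = LSB / 2 = 0.00011353 / 2 = 5.676e-05 V
Max error = 0.0568 mV

0.0568 mV


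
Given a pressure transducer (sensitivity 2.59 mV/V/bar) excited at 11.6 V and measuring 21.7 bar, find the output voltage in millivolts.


Output = sensitivity * Vex * P.
Vout = 2.59 * 11.6 * 21.7
Vout = 30.044 * 21.7
Vout = 651.95 mV

651.95 mV


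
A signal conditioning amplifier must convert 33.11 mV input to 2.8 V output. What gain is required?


Gain = Vout / Vin (converting to same units).
G = 2.8 V / 33.11 mV
G = 2800.0 mV / 33.11 mV
G = 84.57

84.57


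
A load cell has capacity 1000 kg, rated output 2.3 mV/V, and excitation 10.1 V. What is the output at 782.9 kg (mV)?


Vout = rated_output * Vex * (load / capacity).
Vout = 2.3 * 10.1 * (782.9 / 1000)
Vout = 2.3 * 10.1 * 0.7829
Vout = 18.187 mV

18.187 mV


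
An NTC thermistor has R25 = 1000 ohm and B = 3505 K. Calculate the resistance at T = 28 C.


NTC thermistor equation: Rt = R25 * exp(B * (1/T - 1/T25)).
T in Kelvin: 301.15 K, T25 = 298.15 K
1/T - 1/T25 = 1/301.15 - 1/298.15 = -3.341e-05
B * (1/T - 1/T25) = 3505 * -3.341e-05 = -0.1171
Rt = 1000 * exp(-0.1171) = 889.5 ohm

889.5 ohm


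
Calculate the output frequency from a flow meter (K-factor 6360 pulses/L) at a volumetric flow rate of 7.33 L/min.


Frequency = K * Q / 60 (converting L/min to L/s).
f = 6360 * 7.33 / 60
f = 46618.8 / 60
f = 776.98 Hz

776.98 Hz


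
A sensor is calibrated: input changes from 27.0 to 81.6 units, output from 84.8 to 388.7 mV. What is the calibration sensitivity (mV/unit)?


Sensitivity = (y2 - y1) / (x2 - x1).
S = (388.7 - 84.8) / (81.6 - 27.0)
S = 303.9 / 54.6
S = 5.5659 mV/unit

5.5659 mV/unit


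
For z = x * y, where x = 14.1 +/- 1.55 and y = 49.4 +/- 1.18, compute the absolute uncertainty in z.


For a product z = x*y, the relative uncertainty is:
uz/z = sqrt((ux/x)^2 + (uy/y)^2)
Relative uncertainties: ux/x = 1.55/14.1 = 0.109929
uy/y = 1.18/49.4 = 0.023887
z = 14.1 * 49.4 = 696.5
uz = 696.5 * sqrt(0.109929^2 + 0.023887^2) = 78.357

78.357


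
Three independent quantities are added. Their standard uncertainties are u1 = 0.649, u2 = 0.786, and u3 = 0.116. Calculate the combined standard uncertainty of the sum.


For a sum of independent quantities, uc = sqrt(u1^2 + u2^2 + u3^2).
uc = sqrt(0.649^2 + 0.786^2 + 0.116^2)
uc = sqrt(0.421201 + 0.617796 + 0.013456)
uc = 1.0259

1.0259


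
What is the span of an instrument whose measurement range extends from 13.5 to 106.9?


Span = upper range - lower range.
Span = 106.9 - (13.5)
Span = 93.4

93.4
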